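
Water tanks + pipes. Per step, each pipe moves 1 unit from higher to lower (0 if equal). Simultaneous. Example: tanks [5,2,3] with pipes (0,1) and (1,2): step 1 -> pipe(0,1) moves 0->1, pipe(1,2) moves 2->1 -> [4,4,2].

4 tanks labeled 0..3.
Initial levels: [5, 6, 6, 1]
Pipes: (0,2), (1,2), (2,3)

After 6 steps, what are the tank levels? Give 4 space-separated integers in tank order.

Step 1: flows [2->0,1=2,2->3] -> levels [6 6 4 2]
Step 2: flows [0->2,1->2,2->3] -> levels [5 5 5 3]
Step 3: flows [0=2,1=2,2->3] -> levels [5 5 4 4]
Step 4: flows [0->2,1->2,2=3] -> levels [4 4 6 4]
Step 5: flows [2->0,2->1,2->3] -> levels [5 5 3 5]
Step 6: flows [0->2,1->2,3->2] -> levels [4 4 6 4]

Answer: 4 4 6 4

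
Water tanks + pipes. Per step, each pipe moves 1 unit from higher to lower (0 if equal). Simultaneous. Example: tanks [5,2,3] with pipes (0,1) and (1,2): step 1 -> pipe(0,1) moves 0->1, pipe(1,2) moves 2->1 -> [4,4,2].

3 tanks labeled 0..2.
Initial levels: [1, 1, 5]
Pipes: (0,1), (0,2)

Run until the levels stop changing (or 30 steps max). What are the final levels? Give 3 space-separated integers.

Answer: 1 3 3

Derivation:
Step 1: flows [0=1,2->0] -> levels [2 1 4]
Step 2: flows [0->1,2->0] -> levels [2 2 3]
Step 3: flows [0=1,2->0] -> levels [3 2 2]
Step 4: flows [0->1,0->2] -> levels [1 3 3]
Step 5: flows [1->0,2->0] -> levels [3 2 2]
  -> period-2 cycle: step 5 state = step 3 state; never stabilizes
  -> state at step 30: (30-3) mod 2 = 1, same as step 4 -> [1 3 3]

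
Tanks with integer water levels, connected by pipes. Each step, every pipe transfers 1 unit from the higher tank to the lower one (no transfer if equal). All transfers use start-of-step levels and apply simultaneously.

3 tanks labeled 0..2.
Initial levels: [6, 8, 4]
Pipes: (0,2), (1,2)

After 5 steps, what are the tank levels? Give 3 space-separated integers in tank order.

Answer: 6 6 6

Derivation:
Step 1: flows [0->2,1->2] -> levels [5 7 6]
Step 2: flows [2->0,1->2] -> levels [6 6 6]
Step 3: flows [0=2,1=2] -> levels [6 6 6]
  -> stable; steps 4..5 unchanged -> [6 6 6]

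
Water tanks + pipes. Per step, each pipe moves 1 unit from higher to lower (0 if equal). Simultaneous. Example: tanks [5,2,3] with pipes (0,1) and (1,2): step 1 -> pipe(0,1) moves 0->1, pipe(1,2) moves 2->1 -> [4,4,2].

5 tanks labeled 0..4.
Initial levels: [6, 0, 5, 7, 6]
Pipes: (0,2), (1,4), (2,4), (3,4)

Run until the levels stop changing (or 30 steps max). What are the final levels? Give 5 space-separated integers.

Step 1: flows [0->2,4->1,4->2,3->4] -> levels [5 1 7 6 5]
Step 2: flows [2->0,4->1,2->4,3->4] -> levels [6 2 5 5 6]
Step 3: flows [0->2,4->1,4->2,4->3] -> levels [5 3 7 6 3]
Step 4: flows [2->0,1=4,2->4,3->4] -> levels [6 3 5 5 5]
Step 5: flows [0->2,4->1,2=4,3=4] -> levels [5 4 6 5 4]
Step 6: flows [2->0,1=4,2->4,3->4] -> levels [6 4 4 4 6]
Step 7: flows [0->2,4->1,4->2,4->3] -> levels [5 5 6 5 3]
Step 8: flows [2->0,1->4,2->4,3->4] -> levels [6 4 4 4 6]
  -> period-2 cycle: step 8 state = step 6 state; never stabilizes
  -> state at step 30: (30-6) mod 2 = 0, same as step 6 -> [6 4 4 4 6]

Answer: 6 4 4 4 6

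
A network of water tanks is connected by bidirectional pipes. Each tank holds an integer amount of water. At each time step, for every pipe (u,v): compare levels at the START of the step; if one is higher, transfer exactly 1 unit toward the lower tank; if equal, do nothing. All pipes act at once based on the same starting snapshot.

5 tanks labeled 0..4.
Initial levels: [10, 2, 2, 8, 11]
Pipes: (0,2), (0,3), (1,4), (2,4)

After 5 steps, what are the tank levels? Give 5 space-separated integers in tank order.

Step 1: flows [0->2,0->3,4->1,4->2] -> levels [8 3 4 9 9]
Step 2: flows [0->2,3->0,4->1,4->2] -> levels [8 4 6 8 7]
Step 3: flows [0->2,0=3,4->1,4->2] -> levels [7 5 8 8 5]
Step 4: flows [2->0,3->0,1=4,2->4] -> levels [9 5 6 7 6]
Step 5: flows [0->2,0->3,4->1,2=4] -> levels [7 6 7 8 5]

Answer: 7 6 7 8 5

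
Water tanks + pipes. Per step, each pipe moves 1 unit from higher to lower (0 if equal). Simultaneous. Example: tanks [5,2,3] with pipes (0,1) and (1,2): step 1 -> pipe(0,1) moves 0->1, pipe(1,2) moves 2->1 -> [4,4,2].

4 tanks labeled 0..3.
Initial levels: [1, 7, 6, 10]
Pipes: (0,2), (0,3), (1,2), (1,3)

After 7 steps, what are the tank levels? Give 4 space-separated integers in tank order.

Answer: 7 5 6 6

Derivation:
Step 1: flows [2->0,3->0,1->2,3->1] -> levels [3 7 6 8]
Step 2: flows [2->0,3->0,1->2,3->1] -> levels [5 7 6 6]
Step 3: flows [2->0,3->0,1->2,1->3] -> levels [7 5 6 6]
Step 4: flows [0->2,0->3,2->1,3->1] -> levels [5 7 6 6]
  -> period-2 cycle: step 4 state = step 2 state
  -> state at step 7: (7-2) mod 2 = 1, same as step 3 -> [7 5 6 6]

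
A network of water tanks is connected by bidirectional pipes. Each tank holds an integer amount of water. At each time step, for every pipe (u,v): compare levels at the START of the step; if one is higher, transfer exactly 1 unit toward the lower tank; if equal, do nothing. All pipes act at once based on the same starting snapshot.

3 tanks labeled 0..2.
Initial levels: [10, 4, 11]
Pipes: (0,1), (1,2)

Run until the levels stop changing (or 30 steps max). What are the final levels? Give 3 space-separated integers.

Step 1: flows [0->1,2->1] -> levels [9 6 10]
Step 2: flows [0->1,2->1] -> levels [8 8 9]
Step 3: flows [0=1,2->1] -> levels [8 9 8]
Step 4: flows [1->0,1->2] -> levels [9 7 9]
Step 5: flows [0->1,2->1] -> levels [8 9 8]
  -> period-2 cycle: step 5 state = step 3 state; never stabilizes
  -> state at step 30: (30-3) mod 2 = 1, same as step 4 -> [9 7 9]

Answer: 9 7 9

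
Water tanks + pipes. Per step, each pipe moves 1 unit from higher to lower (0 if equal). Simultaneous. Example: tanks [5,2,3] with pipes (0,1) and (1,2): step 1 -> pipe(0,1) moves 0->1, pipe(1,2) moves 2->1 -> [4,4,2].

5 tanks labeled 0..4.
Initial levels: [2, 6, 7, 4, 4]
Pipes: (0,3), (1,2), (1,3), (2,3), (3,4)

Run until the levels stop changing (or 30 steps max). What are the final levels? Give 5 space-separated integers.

Answer: 5 5 6 2 5

Derivation:
Step 1: flows [3->0,2->1,1->3,2->3,3=4] -> levels [3 6 5 5 4]
Step 2: flows [3->0,1->2,1->3,2=3,3->4] -> levels [4 4 6 4 5]
Step 3: flows [0=3,2->1,1=3,2->3,4->3] -> levels [4 5 4 6 4]
Step 4: flows [3->0,1->2,3->1,3->2,3->4] -> levels [5 5 6 2 5]
Step 5: flows [0->3,2->1,1->3,2->3,4->3] -> levels [4 5 4 6 4]
  -> period-2 cycle: step 5 state = step 3 state; never stabilizes
  -> state at step 30: (30-3) mod 2 = 1, same as step 4 -> [5 5 6 2 5]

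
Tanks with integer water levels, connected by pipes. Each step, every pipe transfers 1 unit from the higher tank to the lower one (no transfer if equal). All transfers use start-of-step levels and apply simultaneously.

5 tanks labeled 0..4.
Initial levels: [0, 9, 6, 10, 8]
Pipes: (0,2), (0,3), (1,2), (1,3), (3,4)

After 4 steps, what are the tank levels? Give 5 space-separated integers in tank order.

Step 1: flows [2->0,3->0,1->2,3->1,3->4] -> levels [2 9 6 7 9]
Step 2: flows [2->0,3->0,1->2,1->3,4->3] -> levels [4 7 6 8 8]
Step 3: flows [2->0,3->0,1->2,3->1,3=4] -> levels [6 7 6 6 8]
Step 4: flows [0=2,0=3,1->2,1->3,4->3] -> levels [6 5 7 8 7]

Answer: 6 5 7 8 7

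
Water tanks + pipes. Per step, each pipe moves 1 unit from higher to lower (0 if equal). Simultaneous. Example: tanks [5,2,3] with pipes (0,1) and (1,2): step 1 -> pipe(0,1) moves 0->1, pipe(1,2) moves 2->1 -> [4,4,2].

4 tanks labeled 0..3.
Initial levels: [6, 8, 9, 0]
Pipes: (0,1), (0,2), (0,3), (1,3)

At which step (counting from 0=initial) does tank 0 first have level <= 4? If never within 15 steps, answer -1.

Answer: 6

Derivation:
Step 1: flows [1->0,2->0,0->3,1->3] -> levels [7 6 8 2]
Step 2: flows [0->1,2->0,0->3,1->3] -> levels [6 6 7 4]
Step 3: flows [0=1,2->0,0->3,1->3] -> levels [6 5 6 6]
Step 4: flows [0->1,0=2,0=3,3->1] -> levels [5 7 6 5]
Step 5: flows [1->0,2->0,0=3,1->3] -> levels [7 5 5 6]
Step 6: flows [0->1,0->2,0->3,3->1] -> levels [4 7 6 6]
Tank 0 first reaches <=4 at step 6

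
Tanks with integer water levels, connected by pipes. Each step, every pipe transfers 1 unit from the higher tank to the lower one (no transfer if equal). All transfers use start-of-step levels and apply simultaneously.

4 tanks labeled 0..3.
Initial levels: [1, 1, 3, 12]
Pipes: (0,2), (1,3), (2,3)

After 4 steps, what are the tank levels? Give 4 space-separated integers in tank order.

Answer: 4 5 4 4

Derivation:
Step 1: flows [2->0,3->1,3->2] -> levels [2 2 3 10]
Step 2: flows [2->0,3->1,3->2] -> levels [3 3 3 8]
Step 3: flows [0=2,3->1,3->2] -> levels [3 4 4 6]
Step 4: flows [2->0,3->1,3->2] -> levels [4 5 4 4]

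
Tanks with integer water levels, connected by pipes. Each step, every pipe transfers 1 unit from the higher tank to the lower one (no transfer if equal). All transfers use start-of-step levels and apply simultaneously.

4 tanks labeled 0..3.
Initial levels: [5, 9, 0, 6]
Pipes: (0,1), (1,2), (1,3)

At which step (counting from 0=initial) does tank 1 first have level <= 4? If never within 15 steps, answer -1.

Step 1: flows [1->0,1->2,1->3] -> levels [6 6 1 7]
Step 2: flows [0=1,1->2,3->1] -> levels [6 6 2 6]
Step 3: flows [0=1,1->2,1=3] -> levels [6 5 3 6]
Step 4: flows [0->1,1->2,3->1] -> levels [5 6 4 5]
Step 5: flows [1->0,1->2,1->3] -> levels [6 3 5 6]
Tank 1 first reaches <=4 at step 5

Answer: 5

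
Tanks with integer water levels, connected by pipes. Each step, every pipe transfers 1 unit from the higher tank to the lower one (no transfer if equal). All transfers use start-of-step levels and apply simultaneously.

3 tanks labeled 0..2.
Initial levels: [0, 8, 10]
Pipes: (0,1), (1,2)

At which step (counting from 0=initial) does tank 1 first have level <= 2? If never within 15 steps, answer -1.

Step 1: flows [1->0,2->1] -> levels [1 8 9]
Step 2: flows [1->0,2->1] -> levels [2 8 8]
Step 3: flows [1->0,1=2] -> levels [3 7 8]
Step 4: flows [1->0,2->1] -> levels [4 7 7]
Step 5: flows [1->0,1=2] -> levels [5 6 7]
Step 6: flows [1->0,2->1] -> levels [6 6 6]
Step 7: flows [0=1,1=2] -> levels [6 6 6]
  -> stable; tank 1 stays at 6 > 2
Tank 1 never reaches <=2 within 15 steps

Answer: -1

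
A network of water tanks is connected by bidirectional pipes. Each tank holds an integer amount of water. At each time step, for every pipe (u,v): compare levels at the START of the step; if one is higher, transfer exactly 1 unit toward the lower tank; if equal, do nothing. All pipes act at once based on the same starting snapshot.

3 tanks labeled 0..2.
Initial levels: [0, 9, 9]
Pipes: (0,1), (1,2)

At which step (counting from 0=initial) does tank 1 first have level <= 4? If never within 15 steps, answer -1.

Step 1: flows [1->0,1=2] -> levels [1 8 9]
Step 2: flows [1->0,2->1] -> levels [2 8 8]
Step 3: flows [1->0,1=2] -> levels [3 7 8]
Step 4: flows [1->0,2->1] -> levels [4 7 7]
Step 5: flows [1->0,1=2] -> levels [5 6 7]
Step 6: flows [1->0,2->1] -> levels [6 6 6]
Step 7: flows [0=1,1=2] -> levels [6 6 6]
  -> stable; tank 1 stays at 6 > 4
Tank 1 never reaches <=4 within 15 steps

Answer: -1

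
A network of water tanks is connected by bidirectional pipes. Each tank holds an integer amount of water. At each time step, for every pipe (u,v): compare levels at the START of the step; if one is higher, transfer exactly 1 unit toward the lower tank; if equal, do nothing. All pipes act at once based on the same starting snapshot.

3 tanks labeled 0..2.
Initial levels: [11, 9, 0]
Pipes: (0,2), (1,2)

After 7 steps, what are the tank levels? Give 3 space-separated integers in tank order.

Step 1: flows [0->2,1->2] -> levels [10 8 2]
Step 2: flows [0->2,1->2] -> levels [9 7 4]
Step 3: flows [0->2,1->2] -> levels [8 6 6]
Step 4: flows [0->2,1=2] -> levels [7 6 7]
Step 5: flows [0=2,2->1] -> levels [7 7 6]
Step 6: flows [0->2,1->2] -> levels [6 6 8]
Step 7: flows [2->0,2->1] -> levels [7 7 6]

Answer: 7 7 6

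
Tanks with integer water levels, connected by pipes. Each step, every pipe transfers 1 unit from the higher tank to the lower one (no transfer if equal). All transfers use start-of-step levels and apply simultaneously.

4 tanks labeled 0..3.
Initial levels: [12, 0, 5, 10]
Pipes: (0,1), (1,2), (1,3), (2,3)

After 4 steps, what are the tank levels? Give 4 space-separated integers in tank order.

Answer: 8 7 5 7

Derivation:
Step 1: flows [0->1,2->1,3->1,3->2] -> levels [11 3 5 8]
Step 2: flows [0->1,2->1,3->1,3->2] -> levels [10 6 5 6]
Step 3: flows [0->1,1->2,1=3,3->2] -> levels [9 6 7 5]
Step 4: flows [0->1,2->1,1->3,2->3] -> levels [8 7 5 7]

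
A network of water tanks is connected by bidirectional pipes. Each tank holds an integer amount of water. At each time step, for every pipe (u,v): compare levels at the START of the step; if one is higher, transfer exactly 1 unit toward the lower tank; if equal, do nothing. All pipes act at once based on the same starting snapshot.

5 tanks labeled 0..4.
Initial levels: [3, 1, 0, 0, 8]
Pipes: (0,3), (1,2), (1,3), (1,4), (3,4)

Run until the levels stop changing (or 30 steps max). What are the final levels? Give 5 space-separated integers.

Answer: 3 2 3 1 3

Derivation:
Step 1: flows [0->3,1->2,1->3,4->1,4->3] -> levels [2 0 1 3 6]
Step 2: flows [3->0,2->1,3->1,4->1,4->3] -> levels [3 3 0 2 4]
Step 3: flows [0->3,1->2,1->3,4->1,4->3] -> levels [2 2 1 5 2]
Step 4: flows [3->0,1->2,3->1,1=4,3->4] -> levels [3 2 2 2 3]
Step 5: flows [0->3,1=2,1=3,4->1,4->3] -> levels [2 3 2 4 1]
Step 6: flows [3->0,1->2,3->1,1->4,3->4] -> levels [3 2 3 1 3]
Step 7: flows [0->3,2->1,1->3,4->1,4->3] -> levels [2 3 2 4 1]
  -> period-2 cycle: step 7 state = step 5 state; never stabilizes
  -> state at step 30: (30-5) mod 2 = 1, same as step 6 -> [3 2 3 1 3]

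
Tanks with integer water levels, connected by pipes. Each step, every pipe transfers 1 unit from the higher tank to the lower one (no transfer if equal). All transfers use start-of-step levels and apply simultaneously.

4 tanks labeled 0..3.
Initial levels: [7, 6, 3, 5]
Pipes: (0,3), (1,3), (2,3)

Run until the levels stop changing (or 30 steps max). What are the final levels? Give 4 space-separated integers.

Answer: 6 6 5 4

Derivation:
Step 1: flows [0->3,1->3,3->2] -> levels [6 5 4 6]
Step 2: flows [0=3,3->1,3->2] -> levels [6 6 5 4]
Step 3: flows [0->3,1->3,2->3] -> levels [5 5 4 7]
Step 4: flows [3->0,3->1,3->2] -> levels [6 6 5 4]
  -> period-2 cycle: step 4 state = step 2 state; never stabilizes
  -> state at step 30: (30-2) mod 2 = 0, same as step 2 -> [6 6 5 4]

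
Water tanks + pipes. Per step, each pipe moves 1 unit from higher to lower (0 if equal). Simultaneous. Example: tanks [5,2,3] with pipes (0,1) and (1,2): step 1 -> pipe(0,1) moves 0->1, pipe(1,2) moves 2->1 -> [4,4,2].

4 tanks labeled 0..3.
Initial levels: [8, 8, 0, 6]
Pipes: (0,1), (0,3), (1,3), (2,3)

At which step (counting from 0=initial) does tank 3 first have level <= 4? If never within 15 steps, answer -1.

Answer: 4

Derivation:
Step 1: flows [0=1,0->3,1->3,3->2] -> levels [7 7 1 7]
Step 2: flows [0=1,0=3,1=3,3->2] -> levels [7 7 2 6]
Step 3: flows [0=1,0->3,1->3,3->2] -> levels [6 6 3 7]
Step 4: flows [0=1,3->0,3->1,3->2] -> levels [7 7 4 4]
Tank 3 first reaches <=4 at step 4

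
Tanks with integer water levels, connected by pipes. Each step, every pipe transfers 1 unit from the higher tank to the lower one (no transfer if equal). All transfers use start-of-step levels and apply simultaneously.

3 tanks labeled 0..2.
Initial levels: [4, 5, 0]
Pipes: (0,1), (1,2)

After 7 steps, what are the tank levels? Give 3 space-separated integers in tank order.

Step 1: flows [1->0,1->2] -> levels [5 3 1]
Step 2: flows [0->1,1->2] -> levels [4 3 2]
Step 3: flows [0->1,1->2] -> levels [3 3 3]
Step 4: flows [0=1,1=2] -> levels [3 3 3]
  -> stable; steps 5..7 unchanged -> [3 3 3]

Answer: 3 3 3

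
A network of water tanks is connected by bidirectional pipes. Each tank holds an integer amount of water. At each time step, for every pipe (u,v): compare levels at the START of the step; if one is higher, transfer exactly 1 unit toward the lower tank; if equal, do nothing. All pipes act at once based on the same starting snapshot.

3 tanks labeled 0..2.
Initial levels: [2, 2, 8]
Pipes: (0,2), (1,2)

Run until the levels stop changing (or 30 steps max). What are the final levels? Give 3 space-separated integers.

Answer: 4 4 4

Derivation:
Step 1: flows [2->0,2->1] -> levels [3 3 6]
Step 2: flows [2->0,2->1] -> levels [4 4 4]
Step 3: flows [0=2,1=2] -> levels [4 4 4]
  -> stable (no change)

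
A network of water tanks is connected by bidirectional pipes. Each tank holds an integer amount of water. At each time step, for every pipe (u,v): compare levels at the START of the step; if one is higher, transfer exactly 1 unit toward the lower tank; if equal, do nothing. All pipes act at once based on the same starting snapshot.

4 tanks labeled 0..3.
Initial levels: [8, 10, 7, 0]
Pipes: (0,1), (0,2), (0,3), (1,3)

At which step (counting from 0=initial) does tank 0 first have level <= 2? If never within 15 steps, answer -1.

Step 1: flows [1->0,0->2,0->3,1->3] -> levels [7 8 8 2]
Step 2: flows [1->0,2->0,0->3,1->3] -> levels [8 6 7 4]
Step 3: flows [0->1,0->2,0->3,1->3] -> levels [5 6 8 6]
Step 4: flows [1->0,2->0,3->0,1=3] -> levels [8 5 7 5]
Step 5: flows [0->1,0->2,0->3,1=3] -> levels [5 6 8 6]
  -> period-2 cycle (repeats step 3); tank 0 never drops to <=2
Tank 0 never reaches <=2 within 15 steps

Answer: -1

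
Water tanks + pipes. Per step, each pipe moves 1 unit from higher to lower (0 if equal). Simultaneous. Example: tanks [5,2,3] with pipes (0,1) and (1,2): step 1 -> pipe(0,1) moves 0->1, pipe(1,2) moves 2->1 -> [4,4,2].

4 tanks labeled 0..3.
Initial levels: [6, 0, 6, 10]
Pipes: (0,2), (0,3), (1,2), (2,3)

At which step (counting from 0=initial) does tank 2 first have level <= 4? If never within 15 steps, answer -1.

Step 1: flows [0=2,3->0,2->1,3->2] -> levels [7 1 6 8]
Step 2: flows [0->2,3->0,2->1,3->2] -> levels [7 2 7 6]
Step 3: flows [0=2,0->3,2->1,2->3] -> levels [6 3 5 8]
Step 4: flows [0->2,3->0,2->1,3->2] -> levels [6 4 6 6]
Step 5: flows [0=2,0=3,2->1,2=3] -> levels [6 5 5 6]
Step 6: flows [0->2,0=3,1=2,3->2] -> levels [5 5 7 5]
Step 7: flows [2->0,0=3,2->1,2->3] -> levels [6 6 4 6]
Tank 2 first reaches <=4 at step 7

Answer: 7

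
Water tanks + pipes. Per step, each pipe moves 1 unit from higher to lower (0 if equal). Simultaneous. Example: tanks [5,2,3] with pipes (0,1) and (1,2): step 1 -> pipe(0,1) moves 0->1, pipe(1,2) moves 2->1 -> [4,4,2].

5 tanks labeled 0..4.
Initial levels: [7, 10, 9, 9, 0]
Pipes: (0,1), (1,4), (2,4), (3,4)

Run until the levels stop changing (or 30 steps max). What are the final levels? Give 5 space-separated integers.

Answer: 7 8 7 7 6

Derivation:
Step 1: flows [1->0,1->4,2->4,3->4] -> levels [8 8 8 8 3]
Step 2: flows [0=1,1->4,2->4,3->4] -> levels [8 7 7 7 6]
Step 3: flows [0->1,1->4,2->4,3->4] -> levels [7 7 6 6 9]
Step 4: flows [0=1,4->1,4->2,4->3] -> levels [7 8 7 7 6]
Step 5: flows [1->0,1->4,2->4,3->4] -> levels [8 6 6 6 9]
Step 6: flows [0->1,4->1,4->2,4->3] -> levels [7 8 7 7 6]
  -> period-2 cycle: step 6 state = step 4 state; never stabilizes
  -> state at step 30: (30-4) mod 2 = 0, same as step 4 -> [7 8 7 7 6]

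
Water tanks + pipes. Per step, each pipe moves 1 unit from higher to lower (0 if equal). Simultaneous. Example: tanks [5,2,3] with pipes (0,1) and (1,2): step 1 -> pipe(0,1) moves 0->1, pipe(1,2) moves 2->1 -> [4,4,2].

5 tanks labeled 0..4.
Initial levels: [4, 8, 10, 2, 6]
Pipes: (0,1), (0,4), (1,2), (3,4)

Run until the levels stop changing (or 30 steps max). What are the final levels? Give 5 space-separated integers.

Answer: 6 7 6 6 5

Derivation:
Step 1: flows [1->0,4->0,2->1,4->3] -> levels [6 8 9 3 4]
Step 2: flows [1->0,0->4,2->1,4->3] -> levels [6 8 8 4 4]
Step 3: flows [1->0,0->4,1=2,3=4] -> levels [6 7 8 4 5]
Step 4: flows [1->0,0->4,2->1,4->3] -> levels [6 7 7 5 5]
Step 5: flows [1->0,0->4,1=2,3=4] -> levels [6 6 7 5 6]
Step 6: flows [0=1,0=4,2->1,4->3] -> levels [6 7 6 6 5]
Step 7: flows [1->0,0->4,1->2,3->4] -> levels [6 5 7 5 7]
Step 8: flows [0->1,4->0,2->1,4->3] -> levels [6 7 6 6 5]
  -> period-2 cycle: step 8 state = step 6 state; never stabilizes
  -> state at step 30: (30-6) mod 2 = 0, same as step 6 -> [6 7 6 6 5]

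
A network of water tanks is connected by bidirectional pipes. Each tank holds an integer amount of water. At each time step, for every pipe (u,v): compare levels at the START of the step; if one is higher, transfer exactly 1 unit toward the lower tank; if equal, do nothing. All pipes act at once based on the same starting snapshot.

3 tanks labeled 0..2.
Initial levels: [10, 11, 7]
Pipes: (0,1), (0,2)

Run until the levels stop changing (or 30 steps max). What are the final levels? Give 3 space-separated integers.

Step 1: flows [1->0,0->2] -> levels [10 10 8]
Step 2: flows [0=1,0->2] -> levels [9 10 9]
Step 3: flows [1->0,0=2] -> levels [10 9 9]
Step 4: flows [0->1,0->2] -> levels [8 10 10]
Step 5: flows [1->0,2->0] -> levels [10 9 9]
  -> period-2 cycle: step 5 state = step 3 state; never stabilizes
  -> state at step 30: (30-3) mod 2 = 1, same as step 4 -> [8 10 10]

Answer: 8 10 10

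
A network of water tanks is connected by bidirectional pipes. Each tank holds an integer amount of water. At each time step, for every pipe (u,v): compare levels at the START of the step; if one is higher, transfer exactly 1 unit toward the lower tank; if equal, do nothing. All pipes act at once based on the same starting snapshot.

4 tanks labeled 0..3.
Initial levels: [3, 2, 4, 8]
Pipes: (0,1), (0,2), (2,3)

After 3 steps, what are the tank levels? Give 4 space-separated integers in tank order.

Step 1: flows [0->1,2->0,3->2] -> levels [3 3 4 7]
Step 2: flows [0=1,2->0,3->2] -> levels [4 3 4 6]
Step 3: flows [0->1,0=2,3->2] -> levels [3 4 5 5]

Answer: 3 4 5 5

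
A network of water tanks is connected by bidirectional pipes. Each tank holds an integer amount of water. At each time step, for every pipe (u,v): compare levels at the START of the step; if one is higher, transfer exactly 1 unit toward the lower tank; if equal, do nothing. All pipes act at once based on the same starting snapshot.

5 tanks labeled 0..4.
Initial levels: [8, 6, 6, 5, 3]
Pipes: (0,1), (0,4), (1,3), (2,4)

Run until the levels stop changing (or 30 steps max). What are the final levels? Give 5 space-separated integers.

Step 1: flows [0->1,0->4,1->3,2->4] -> levels [6 6 5 6 5]
Step 2: flows [0=1,0->4,1=3,2=4] -> levels [5 6 5 6 6]
Step 3: flows [1->0,4->0,1=3,4->2] -> levels [7 5 6 6 4]
Step 4: flows [0->1,0->4,3->1,2->4] -> levels [5 7 5 5 6]
Step 5: flows [1->0,4->0,1->3,4->2] -> levels [7 5 6 6 4]
  -> period-2 cycle: step 5 state = step 3 state; never stabilizes
  -> state at step 30: (30-3) mod 2 = 1, same as step 4 -> [5 7 5 5 6]

Answer: 5 7 5 5 6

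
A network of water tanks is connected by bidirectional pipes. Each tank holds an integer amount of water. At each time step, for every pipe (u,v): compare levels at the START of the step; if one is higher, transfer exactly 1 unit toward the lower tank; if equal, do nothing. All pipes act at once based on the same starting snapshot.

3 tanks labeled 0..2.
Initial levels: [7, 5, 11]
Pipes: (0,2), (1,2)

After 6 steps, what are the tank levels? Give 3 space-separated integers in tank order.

Answer: 8 8 7

Derivation:
Step 1: flows [2->0,2->1] -> levels [8 6 9]
Step 2: flows [2->0,2->1] -> levels [9 7 7]
Step 3: flows [0->2,1=2] -> levels [8 7 8]
Step 4: flows [0=2,2->1] -> levels [8 8 7]
Step 5: flows [0->2,1->2] -> levels [7 7 9]
Step 6: flows [2->0,2->1] -> levels [8 8 7]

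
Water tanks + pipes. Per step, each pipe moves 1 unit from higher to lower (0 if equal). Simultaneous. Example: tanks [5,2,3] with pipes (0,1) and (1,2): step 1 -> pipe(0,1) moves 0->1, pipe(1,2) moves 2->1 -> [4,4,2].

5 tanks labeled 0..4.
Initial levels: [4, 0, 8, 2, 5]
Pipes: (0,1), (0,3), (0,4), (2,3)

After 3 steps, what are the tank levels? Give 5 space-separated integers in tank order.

Step 1: flows [0->1,0->3,4->0,2->3] -> levels [3 1 7 4 4]
Step 2: flows [0->1,3->0,4->0,2->3] -> levels [4 2 6 4 3]
Step 3: flows [0->1,0=3,0->4,2->3] -> levels [2 3 5 5 4]

Answer: 2 3 5 5 4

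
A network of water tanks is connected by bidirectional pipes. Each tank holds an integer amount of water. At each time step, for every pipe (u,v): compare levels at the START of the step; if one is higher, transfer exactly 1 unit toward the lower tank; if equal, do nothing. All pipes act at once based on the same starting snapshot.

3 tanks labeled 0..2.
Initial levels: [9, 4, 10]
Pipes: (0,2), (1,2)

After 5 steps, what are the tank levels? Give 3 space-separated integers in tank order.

Step 1: flows [2->0,2->1] -> levels [10 5 8]
Step 2: flows [0->2,2->1] -> levels [9 6 8]
Step 3: flows [0->2,2->1] -> levels [8 7 8]
Step 4: flows [0=2,2->1] -> levels [8 8 7]
Step 5: flows [0->2,1->2] -> levels [7 7 9]

Answer: 7 7 9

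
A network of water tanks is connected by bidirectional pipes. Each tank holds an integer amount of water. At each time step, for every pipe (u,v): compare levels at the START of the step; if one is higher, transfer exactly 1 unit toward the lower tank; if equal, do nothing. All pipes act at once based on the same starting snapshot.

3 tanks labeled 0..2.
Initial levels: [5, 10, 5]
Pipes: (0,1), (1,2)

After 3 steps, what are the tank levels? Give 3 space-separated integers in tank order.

Answer: 6 8 6

Derivation:
Step 1: flows [1->0,1->2] -> levels [6 8 6]
Step 2: flows [1->0,1->2] -> levels [7 6 7]
Step 3: flows [0->1,2->1] -> levels [6 8 6]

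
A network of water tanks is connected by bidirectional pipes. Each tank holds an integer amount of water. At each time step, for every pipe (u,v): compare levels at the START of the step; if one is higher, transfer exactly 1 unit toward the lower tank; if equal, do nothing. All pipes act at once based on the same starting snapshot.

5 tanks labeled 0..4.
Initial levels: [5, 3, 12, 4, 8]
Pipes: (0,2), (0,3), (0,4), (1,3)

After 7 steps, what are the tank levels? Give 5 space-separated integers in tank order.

Answer: 5 6 7 7 7

Derivation:
Step 1: flows [2->0,0->3,4->0,3->1] -> levels [6 4 11 4 7]
Step 2: flows [2->0,0->3,4->0,1=3] -> levels [7 4 10 5 6]
Step 3: flows [2->0,0->3,0->4,3->1] -> levels [6 5 9 5 7]
Step 4: flows [2->0,0->3,4->0,1=3] -> levels [7 5 8 6 6]
Step 5: flows [2->0,0->3,0->4,3->1] -> levels [6 6 7 6 7]
Step 6: flows [2->0,0=3,4->0,1=3] -> levels [8 6 6 6 6]
Step 7: flows [0->2,0->3,0->4,1=3] -> levels [5 6 7 7 7]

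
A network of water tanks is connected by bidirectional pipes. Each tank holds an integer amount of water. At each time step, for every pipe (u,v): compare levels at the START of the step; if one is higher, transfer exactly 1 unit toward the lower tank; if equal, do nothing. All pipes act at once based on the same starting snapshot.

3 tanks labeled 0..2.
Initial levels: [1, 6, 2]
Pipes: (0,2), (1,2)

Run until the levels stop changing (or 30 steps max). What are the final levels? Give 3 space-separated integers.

Answer: 3 3 3

Derivation:
Step 1: flows [2->0,1->2] -> levels [2 5 2]
Step 2: flows [0=2,1->2] -> levels [2 4 3]
Step 3: flows [2->0,1->2] -> levels [3 3 3]
Step 4: flows [0=2,1=2] -> levels [3 3 3]
  -> stable (no change)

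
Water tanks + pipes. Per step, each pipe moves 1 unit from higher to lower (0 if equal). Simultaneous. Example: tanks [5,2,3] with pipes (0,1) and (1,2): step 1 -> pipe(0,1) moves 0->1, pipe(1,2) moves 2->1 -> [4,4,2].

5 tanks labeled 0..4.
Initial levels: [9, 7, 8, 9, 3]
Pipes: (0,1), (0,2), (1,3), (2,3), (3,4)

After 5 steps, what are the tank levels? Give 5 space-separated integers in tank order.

Step 1: flows [0->1,0->2,3->1,3->2,3->4] -> levels [7 9 10 6 4]
Step 2: flows [1->0,2->0,1->3,2->3,3->4] -> levels [9 7 8 7 5]
Step 3: flows [0->1,0->2,1=3,2->3,3->4] -> levels [7 8 8 7 6]
Step 4: flows [1->0,2->0,1->3,2->3,3->4] -> levels [9 6 6 8 7]
Step 5: flows [0->1,0->2,3->1,3->2,3->4] -> levels [7 8 8 5 8]

Answer: 7 8 8 5 8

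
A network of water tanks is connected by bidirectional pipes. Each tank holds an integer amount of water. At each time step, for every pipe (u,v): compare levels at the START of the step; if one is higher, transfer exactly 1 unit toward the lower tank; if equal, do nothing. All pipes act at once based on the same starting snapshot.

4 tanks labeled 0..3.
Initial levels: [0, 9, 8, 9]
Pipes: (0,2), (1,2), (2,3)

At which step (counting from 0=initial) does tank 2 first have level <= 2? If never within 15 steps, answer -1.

Answer: -1

Derivation:
Step 1: flows [2->0,1->2,3->2] -> levels [1 8 9 8]
Step 2: flows [2->0,2->1,2->3] -> levels [2 9 6 9]
Step 3: flows [2->0,1->2,3->2] -> levels [3 8 7 8]
Step 4: flows [2->0,1->2,3->2] -> levels [4 7 8 7]
Step 5: flows [2->0,2->1,2->3] -> levels [5 8 5 8]
Step 6: flows [0=2,1->2,3->2] -> levels [5 7 7 7]
Step 7: flows [2->0,1=2,2=3] -> levels [6 7 6 7]
Step 8: flows [0=2,1->2,3->2] -> levels [6 6 8 6]
Step 9: flows [2->0,2->1,2->3] -> levels [7 7 5 7]
Step 10: flows [0->2,1->2,3->2] -> levels [6 6 8 6]
  -> period-2 cycle (repeats step 8); tank 2 never drops to <=2
Tank 2 never reaches <=2 within 15 steps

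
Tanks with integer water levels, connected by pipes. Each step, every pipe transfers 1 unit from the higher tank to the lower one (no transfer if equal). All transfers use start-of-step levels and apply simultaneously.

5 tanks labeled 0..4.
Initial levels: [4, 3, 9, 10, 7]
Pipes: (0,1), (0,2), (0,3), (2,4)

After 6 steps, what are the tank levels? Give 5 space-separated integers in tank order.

Step 1: flows [0->1,2->0,3->0,2->4] -> levels [5 4 7 9 8]
Step 2: flows [0->1,2->0,3->0,4->2] -> levels [6 5 7 8 7]
Step 3: flows [0->1,2->0,3->0,2=4] -> levels [7 6 6 7 7]
Step 4: flows [0->1,0->2,0=3,4->2] -> levels [5 7 8 7 6]
Step 5: flows [1->0,2->0,3->0,2->4] -> levels [8 6 6 6 7]
Step 6: flows [0->1,0->2,0->3,4->2] -> levels [5 7 8 7 6]

Answer: 5 7 8 7 6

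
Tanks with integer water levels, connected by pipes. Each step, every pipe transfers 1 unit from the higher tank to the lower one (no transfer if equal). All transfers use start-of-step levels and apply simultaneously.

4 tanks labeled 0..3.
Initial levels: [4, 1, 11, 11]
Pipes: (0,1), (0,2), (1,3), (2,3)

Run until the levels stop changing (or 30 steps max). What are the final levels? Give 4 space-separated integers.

Answer: 6 8 8 5

Derivation:
Step 1: flows [0->1,2->0,3->1,2=3] -> levels [4 3 10 10]
Step 2: flows [0->1,2->0,3->1,2=3] -> levels [4 5 9 9]
Step 3: flows [1->0,2->0,3->1,2=3] -> levels [6 5 8 8]
Step 4: flows [0->1,2->0,3->1,2=3] -> levels [6 7 7 7]
Step 5: flows [1->0,2->0,1=3,2=3] -> levels [8 6 6 7]
Step 6: flows [0->1,0->2,3->1,3->2] -> levels [6 8 8 5]
Step 7: flows [1->0,2->0,1->3,2->3] -> levels [8 6 6 7]
  -> period-2 cycle: step 7 state = step 5 state; never stabilizes
  -> state at step 30: (30-5) mod 2 = 1, same as step 6 -> [6 8 8 5]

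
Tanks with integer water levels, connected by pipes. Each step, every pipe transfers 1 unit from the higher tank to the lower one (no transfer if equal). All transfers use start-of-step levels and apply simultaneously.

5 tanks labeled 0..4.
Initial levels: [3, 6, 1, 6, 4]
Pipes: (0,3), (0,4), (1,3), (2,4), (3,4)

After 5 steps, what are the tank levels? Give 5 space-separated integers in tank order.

Answer: 5 5 4 3 3

Derivation:
Step 1: flows [3->0,4->0,1=3,4->2,3->4] -> levels [5 6 2 4 3]
Step 2: flows [0->3,0->4,1->3,4->2,3->4] -> levels [3 5 3 5 4]
Step 3: flows [3->0,4->0,1=3,4->2,3->4] -> levels [5 5 4 3 3]
Step 4: flows [0->3,0->4,1->3,2->4,3=4] -> levels [3 4 3 5 5]
Step 5: flows [3->0,4->0,3->1,4->2,3=4] -> levels [5 5 4 3 3]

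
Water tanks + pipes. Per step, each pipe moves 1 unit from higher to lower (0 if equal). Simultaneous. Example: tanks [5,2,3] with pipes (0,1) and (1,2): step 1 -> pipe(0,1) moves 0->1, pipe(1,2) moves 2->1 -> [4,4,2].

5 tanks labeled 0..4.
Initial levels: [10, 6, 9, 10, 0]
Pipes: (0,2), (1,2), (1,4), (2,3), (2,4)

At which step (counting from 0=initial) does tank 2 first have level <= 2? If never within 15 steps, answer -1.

Step 1: flows [0->2,2->1,1->4,3->2,2->4] -> levels [9 6 9 9 2]
Step 2: flows [0=2,2->1,1->4,2=3,2->4] -> levels [9 6 7 9 4]
Step 3: flows [0->2,2->1,1->4,3->2,2->4] -> levels [8 6 7 8 6]
Step 4: flows [0->2,2->1,1=4,3->2,2->4] -> levels [7 7 7 7 7]
Step 5: flows [0=2,1=2,1=4,2=3,2=4] -> levels [7 7 7 7 7]
  -> stable; tank 2 stays at 7 > 2
Tank 2 never reaches <=2 within 15 steps

Answer: -1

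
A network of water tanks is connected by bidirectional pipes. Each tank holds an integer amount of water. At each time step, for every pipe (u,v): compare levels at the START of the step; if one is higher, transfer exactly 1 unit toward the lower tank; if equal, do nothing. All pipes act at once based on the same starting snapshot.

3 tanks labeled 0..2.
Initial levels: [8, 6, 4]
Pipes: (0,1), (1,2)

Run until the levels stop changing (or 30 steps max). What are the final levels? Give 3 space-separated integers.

Answer: 6 6 6

Derivation:
Step 1: flows [0->1,1->2] -> levels [7 6 5]
Step 2: flows [0->1,1->2] -> levels [6 6 6]
Step 3: flows [0=1,1=2] -> levels [6 6 6]
  -> stable (no change)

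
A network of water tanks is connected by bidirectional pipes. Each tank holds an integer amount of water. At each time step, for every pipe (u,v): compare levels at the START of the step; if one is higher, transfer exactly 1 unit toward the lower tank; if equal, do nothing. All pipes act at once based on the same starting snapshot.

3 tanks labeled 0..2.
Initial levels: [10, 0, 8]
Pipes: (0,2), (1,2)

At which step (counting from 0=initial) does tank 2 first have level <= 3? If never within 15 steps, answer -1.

Step 1: flows [0->2,2->1] -> levels [9 1 8]
Step 2: flows [0->2,2->1] -> levels [8 2 8]
Step 3: flows [0=2,2->1] -> levels [8 3 7]
Step 4: flows [0->2,2->1] -> levels [7 4 7]
Step 5: flows [0=2,2->1] -> levels [7 5 6]
Step 6: flows [0->2,2->1] -> levels [6 6 6]
Step 7: flows [0=2,1=2] -> levels [6 6 6]
  -> stable; tank 2 stays at 6 > 3
Tank 2 never reaches <=3 within 15 steps

Answer: -1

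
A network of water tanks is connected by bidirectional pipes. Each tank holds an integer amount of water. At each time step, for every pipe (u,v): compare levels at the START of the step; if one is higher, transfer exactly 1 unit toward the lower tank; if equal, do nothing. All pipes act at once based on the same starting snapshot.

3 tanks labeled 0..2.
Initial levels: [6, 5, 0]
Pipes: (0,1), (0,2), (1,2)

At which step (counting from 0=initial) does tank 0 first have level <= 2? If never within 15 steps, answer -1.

Step 1: flows [0->1,0->2,1->2] -> levels [4 5 2]
Step 2: flows [1->0,0->2,1->2] -> levels [4 3 4]
Step 3: flows [0->1,0=2,2->1] -> levels [3 5 3]
Step 4: flows [1->0,0=2,1->2] -> levels [4 3 4]
  -> period-2 cycle (repeats step 2); tank 0 never drops to <=2
Tank 0 never reaches <=2 within 15 steps

Answer: -1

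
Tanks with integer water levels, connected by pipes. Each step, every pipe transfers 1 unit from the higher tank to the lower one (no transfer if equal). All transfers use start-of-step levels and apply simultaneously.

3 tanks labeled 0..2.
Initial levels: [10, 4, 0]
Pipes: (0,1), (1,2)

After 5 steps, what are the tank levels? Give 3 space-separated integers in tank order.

Answer: 5 5 4

Derivation:
Step 1: flows [0->1,1->2] -> levels [9 4 1]
Step 2: flows [0->1,1->2] -> levels [8 4 2]
Step 3: flows [0->1,1->2] -> levels [7 4 3]
Step 4: flows [0->1,1->2] -> levels [6 4 4]
Step 5: flows [0->1,1=2] -> levels [5 5 4]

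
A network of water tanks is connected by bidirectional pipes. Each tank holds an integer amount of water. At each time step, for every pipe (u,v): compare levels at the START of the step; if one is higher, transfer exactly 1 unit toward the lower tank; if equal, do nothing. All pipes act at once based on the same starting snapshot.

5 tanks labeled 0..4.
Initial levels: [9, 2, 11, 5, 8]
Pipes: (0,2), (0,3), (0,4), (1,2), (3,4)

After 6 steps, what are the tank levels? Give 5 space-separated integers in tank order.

Answer: 9 7 5 7 7

Derivation:
Step 1: flows [2->0,0->3,0->4,2->1,4->3] -> levels [8 3 9 7 8]
Step 2: flows [2->0,0->3,0=4,2->1,4->3] -> levels [8 4 7 9 7]
Step 3: flows [0->2,3->0,0->4,2->1,3->4] -> levels [7 5 7 7 9]
Step 4: flows [0=2,0=3,4->0,2->1,4->3] -> levels [8 6 6 8 7]
Step 5: flows [0->2,0=3,0->4,1=2,3->4] -> levels [6 6 7 7 9]
Step 6: flows [2->0,3->0,4->0,2->1,4->3] -> levels [9 7 5 7 7]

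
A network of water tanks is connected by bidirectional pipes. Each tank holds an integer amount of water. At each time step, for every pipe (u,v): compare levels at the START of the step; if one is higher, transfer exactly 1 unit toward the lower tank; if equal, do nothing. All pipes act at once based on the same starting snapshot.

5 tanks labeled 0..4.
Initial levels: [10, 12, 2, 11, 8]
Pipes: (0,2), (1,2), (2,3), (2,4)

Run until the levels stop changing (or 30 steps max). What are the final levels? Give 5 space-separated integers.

Step 1: flows [0->2,1->2,3->2,4->2] -> levels [9 11 6 10 7]
Step 2: flows [0->2,1->2,3->2,4->2] -> levels [8 10 10 9 6]
Step 3: flows [2->0,1=2,2->3,2->4] -> levels [9 10 7 10 7]
Step 4: flows [0->2,1->2,3->2,2=4] -> levels [8 9 10 9 7]
Step 5: flows [2->0,2->1,2->3,2->4] -> levels [9 10 6 10 8]
Step 6: flows [0->2,1->2,3->2,4->2] -> levels [8 9 10 9 7]
  -> period-2 cycle: step 6 state = step 4 state; never stabilizes
  -> state at step 30: (30-4) mod 2 = 0, same as step 4 -> [8 9 10 9 7]

Answer: 8 9 10 9 7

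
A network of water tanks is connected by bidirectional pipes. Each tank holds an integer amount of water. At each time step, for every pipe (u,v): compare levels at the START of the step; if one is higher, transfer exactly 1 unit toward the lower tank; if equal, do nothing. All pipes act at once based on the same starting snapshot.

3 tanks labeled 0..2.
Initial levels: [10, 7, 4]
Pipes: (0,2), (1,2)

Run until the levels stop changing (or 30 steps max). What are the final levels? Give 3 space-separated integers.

Answer: 7 7 7

Derivation:
Step 1: flows [0->2,1->2] -> levels [9 6 6]
Step 2: flows [0->2,1=2] -> levels [8 6 7]
Step 3: flows [0->2,2->1] -> levels [7 7 7]
Step 4: flows [0=2,1=2] -> levels [7 7 7]
  -> stable (no change)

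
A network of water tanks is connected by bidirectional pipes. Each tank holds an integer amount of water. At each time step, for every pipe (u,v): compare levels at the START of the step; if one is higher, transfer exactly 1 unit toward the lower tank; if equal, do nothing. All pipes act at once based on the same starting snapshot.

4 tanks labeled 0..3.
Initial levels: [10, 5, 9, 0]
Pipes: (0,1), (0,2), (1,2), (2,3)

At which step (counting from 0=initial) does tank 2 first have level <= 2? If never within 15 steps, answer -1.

Step 1: flows [0->1,0->2,2->1,2->3] -> levels [8 7 8 1]
Step 2: flows [0->1,0=2,2->1,2->3] -> levels [7 9 6 2]
Step 3: flows [1->0,0->2,1->2,2->3] -> levels [7 7 7 3]
Step 4: flows [0=1,0=2,1=2,2->3] -> levels [7 7 6 4]
Step 5: flows [0=1,0->2,1->2,2->3] -> levels [6 6 7 5]
Step 6: flows [0=1,2->0,2->1,2->3] -> levels [7 7 4 6]
Step 7: flows [0=1,0->2,1->2,3->2] -> levels [6 6 7 5]
  -> period-2 cycle (repeats step 5); tank 2 never drops to <=2
Tank 2 never reaches <=2 within 15 steps

Answer: -1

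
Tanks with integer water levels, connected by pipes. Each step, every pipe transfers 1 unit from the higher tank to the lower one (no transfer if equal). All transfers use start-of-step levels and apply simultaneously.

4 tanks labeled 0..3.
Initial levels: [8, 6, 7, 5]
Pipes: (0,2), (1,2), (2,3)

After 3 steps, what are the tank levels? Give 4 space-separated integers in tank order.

Answer: 7 7 5 7

Derivation:
Step 1: flows [0->2,2->1,2->3] -> levels [7 7 6 6]
Step 2: flows [0->2,1->2,2=3] -> levels [6 6 8 6]
Step 3: flows [2->0,2->1,2->3] -> levels [7 7 5 7]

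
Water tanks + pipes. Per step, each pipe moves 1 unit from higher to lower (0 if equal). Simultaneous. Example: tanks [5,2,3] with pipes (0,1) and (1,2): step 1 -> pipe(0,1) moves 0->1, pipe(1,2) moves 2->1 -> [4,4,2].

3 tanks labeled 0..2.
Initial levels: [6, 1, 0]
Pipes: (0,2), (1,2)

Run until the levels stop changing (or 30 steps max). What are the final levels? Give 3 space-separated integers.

Step 1: flows [0->2,1->2] -> levels [5 0 2]
Step 2: flows [0->2,2->1] -> levels [4 1 2]
Step 3: flows [0->2,2->1] -> levels [3 2 2]
Step 4: flows [0->2,1=2] -> levels [2 2 3]
Step 5: flows [2->0,2->1] -> levels [3 3 1]
Step 6: flows [0->2,1->2] -> levels [2 2 3]
  -> period-2 cycle: step 6 state = step 4 state; never stabilizes
  -> state at step 30: (30-4) mod 2 = 0, same as step 4 -> [2 2 3]

Answer: 2 2 3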